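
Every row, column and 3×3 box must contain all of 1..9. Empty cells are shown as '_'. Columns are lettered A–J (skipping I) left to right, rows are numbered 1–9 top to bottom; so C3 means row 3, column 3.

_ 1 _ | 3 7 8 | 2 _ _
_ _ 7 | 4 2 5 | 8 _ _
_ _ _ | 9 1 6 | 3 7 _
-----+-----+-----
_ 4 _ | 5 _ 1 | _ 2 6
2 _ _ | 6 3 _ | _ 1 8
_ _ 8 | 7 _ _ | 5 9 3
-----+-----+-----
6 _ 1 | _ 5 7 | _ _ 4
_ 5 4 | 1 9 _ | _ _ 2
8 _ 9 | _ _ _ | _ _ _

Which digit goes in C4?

3

H2 = 6: row 2 has {2,4,5,7,8}; col 8 has {1,2,7,9}; box has {2,3,7,8} → only 6 remains.
J3 = 5: row 3 has {1,3,6,7,9}; col 9 has {2,3,4,6,8}; box has {2,3,6,7,8} → only 5 remains.
C4 = 3: row 4 has {1,2,4,5,6}; col 3 has {1,4,7,8,9}; box has {2,4,8} → only 3 remains.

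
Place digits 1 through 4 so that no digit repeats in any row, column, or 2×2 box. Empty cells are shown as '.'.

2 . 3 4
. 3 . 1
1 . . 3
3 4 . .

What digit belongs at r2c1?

r1c2 = 1: row 1 has {2,3,4}; col 2 has {3,4}; box has {2,3} → only 1 remains.
r2c1 = 4: row 2 has {1,3}; col 1 has {1,2,3}; box has {1,2,3} → only 4 remains.

4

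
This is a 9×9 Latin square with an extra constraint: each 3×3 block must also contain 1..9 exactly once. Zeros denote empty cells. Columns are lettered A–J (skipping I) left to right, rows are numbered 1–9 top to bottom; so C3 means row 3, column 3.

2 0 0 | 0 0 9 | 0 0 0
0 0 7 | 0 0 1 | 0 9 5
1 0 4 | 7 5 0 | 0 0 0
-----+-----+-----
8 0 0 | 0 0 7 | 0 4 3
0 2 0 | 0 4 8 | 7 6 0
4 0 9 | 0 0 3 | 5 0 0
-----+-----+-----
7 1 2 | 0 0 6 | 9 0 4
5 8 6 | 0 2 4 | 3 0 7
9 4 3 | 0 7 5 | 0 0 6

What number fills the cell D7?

F3 = 2: row 3 has {1,4,5,7}; col 6 has {1,3,4,5,6,7,8,9}; box has {1,5,7,9} → only 2 remains.
J3 = 8: row 3 has {1,2,4,5,7}; col 9 has {3,4,5,6,7}; box has {5,9} → only 8 remains.
A5 = 3: row 5 has {2,4,6,7,8}; col 1 has {1,2,4,5,7,8,9}; box has {2,4,8,9} → only 3 remains.
H8 = 1: row 8 has {2,3,4,5,6,7,8}; col 8 has {4,6,9}; box has {3,4,6,7,9} → only 1 remains.
J1 = 1: row 1 has {2,9}; col 9 has {3,4,5,6,7,8}; box has {5,8,9} → only 1 remains.
A2 = 6: row 2 has {1,5,7,9}; col 1 has {1,2,3,4,5,7,8,9}; box has {1,2,4,7} → only 6 remains.
B2 = 3: row 2 has {1,5,6,7,9}; col 2 has {1,2,4,8}; box has {1,2,4,6,7} → only 3 remains.
E2 = 8: row 2 has {1,3,5,6,7,9}; col 5 has {2,4,5,7}; box has {1,2,5,7,9} → only 8 remains.
B3 = 9: row 3 has {1,2,4,5,7,8}; col 2 has {1,2,3,4,8}; box has {1,2,3,4,6,7} → only 9 remains.
G3 = 6: row 3 has {1,2,4,5,7,8,9}; col 7 has {3,5,7,9}; box has {1,5,8,9} → only 6 remains.
H3 = 3: row 3 has {1,2,4,5,6,7,8,9}; col 8 has {1,4,6,9}; box has {1,5,6,8,9} → only 3 remains.
J5 = 9: row 5 has {2,3,4,6,7,8}; col 9 has {1,3,4,5,6,7,8}; box has {3,4,5,6,7} → only 9 remains.
J6 = 2: row 6 has {3,4,5,9}; col 9 has {1,3,4,5,6,7,8,9}; box has {3,4,5,6,7,9} → only 2 remains.
E7 = 3: row 7 has {1,2,4,6,7,9}; col 5 has {2,4,5,7,8}; box has {2,4,5,6,7} → only 3 remains.
D8 = 9: row 8 has {1,2,3,4,5,6,7,8}; col 4 has {7}; box has {2,3,4,5,6,7} → only 9 remains.
B1 = 5: row 1 has {1,2,9}; col 2 has {1,2,3,4,8,9}; box has {1,2,3,4,6,7,9} → only 5 remains.
C1 = 8: row 1 has {1,2,5,9}; col 3 has {2,3,4,6,7,9}; box has {1,2,3,4,5,6,7,9} → only 8 remains.
E1 = 6: row 1 has {1,2,5,8,9}; col 5 has {2,3,4,5,7,8}; box has {1,2,5,7,8,9} → only 6 remains.
G1 = 4: row 1 has {1,2,5,6,8,9}; col 7 has {3,5,6,7,9}; box has {1,3,5,6,8,9} → only 4 remains.
H1 = 7: row 1 has {1,2,4,5,6,8,9}; col 8 has {1,3,4,6,9}; box has {1,3,4,5,6,8,9} → only 7 remains.
D2 = 4: row 2 has {1,3,5,6,7,8,9}; col 4 has {7,9}; box has {1,2,5,6,7,8,9} → only 4 remains.
G2 = 2: row 2 has {1,3,4,5,6,7,8,9}; col 7 has {3,4,5,6,7,9}; box has {1,3,4,5,6,7,8,9} → only 2 remains.
B4 = 6: row 4 has {3,4,7,8}; col 2 has {1,2,3,4,5,8,9}; box has {2,3,4,8,9} → only 6 remains.
G4 = 1: row 4 has {3,4,6,7,8}; col 7 has {2,3,4,5,6,7,9}; box has {2,3,4,5,6,7,9} → only 1 remains.
B6 = 7: row 6 has {2,3,4,5,9}; col 2 has {1,2,3,4,5,6,8,9}; box has {2,3,4,6,8,9} → only 7 remains.
E6 = 1: row 6 has {2,3,4,5,7,9}; col 5 has {2,3,4,5,6,7,8}; box has {3,4,7,8} → only 1 remains.
H6 = 8: row 6 has {1,2,3,4,5,7,9}; col 8 has {1,3,4,6,7,9}; box has {1,2,3,4,5,6,7,9} → only 8 remains.
D7 = 8: row 7 has {1,2,3,4,6,7,9}; col 4 has {4,7,9}; box has {2,3,4,5,6,7,9} → only 8 remains.

8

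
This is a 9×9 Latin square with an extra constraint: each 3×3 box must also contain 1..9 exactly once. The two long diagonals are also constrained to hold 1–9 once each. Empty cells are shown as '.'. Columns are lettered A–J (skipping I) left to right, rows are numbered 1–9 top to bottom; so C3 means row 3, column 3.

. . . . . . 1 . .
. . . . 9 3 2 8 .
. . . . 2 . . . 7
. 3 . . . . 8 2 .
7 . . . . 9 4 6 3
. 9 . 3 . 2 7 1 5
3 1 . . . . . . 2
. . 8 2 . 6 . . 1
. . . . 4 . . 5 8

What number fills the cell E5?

1

J4 = 9 (sole candidate).
G9 = 3 (hidden single in row 9).
G8 = 9 (sole candidate).
G7 = 6 (sole candidate).
G3 = 5 (sole candidate).
E5 = 1: row 5 has {3,4,6,7,9}; col 5 has {2,4,9}; box has {2,3,9}; main diagonal has {2,6,8}; anti-diagonal has {3,5,8} → only 1 remains.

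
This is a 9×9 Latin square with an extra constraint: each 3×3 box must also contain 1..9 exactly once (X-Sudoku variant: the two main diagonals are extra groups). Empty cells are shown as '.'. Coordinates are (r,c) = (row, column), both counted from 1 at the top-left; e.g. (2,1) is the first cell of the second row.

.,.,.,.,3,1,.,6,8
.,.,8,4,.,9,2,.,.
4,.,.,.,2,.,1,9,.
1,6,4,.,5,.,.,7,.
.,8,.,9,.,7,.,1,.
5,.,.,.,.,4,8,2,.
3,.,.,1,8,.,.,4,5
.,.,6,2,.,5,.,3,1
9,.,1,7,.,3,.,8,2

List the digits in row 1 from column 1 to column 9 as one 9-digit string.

792531468

(1,1) = 7: row 1 has {1,3,6,8}; col 1 has {1,3,4,5,9}; box has {4,8}; main diagonal has {2,3,4} → only 7 remains.
(1,4) = 5: row 1 has {1,3,6,7,8}; col 4 has {1,2,4,7,9}; box has {1,2,3,4,9} → only 5 remains.
(1,7) = 4: row 1 has {1,3,5,6,7,8}; col 7 has {1,2,8}; box has {1,2,6,8,9} → only 4 remains.
(2,1) = 6 (sole candidate).
(2,5) = 7 (sole candidate).
(2,8) = 5 (sole candidate).
(2,9) = 3 (sole candidate).
(3,3) = 5 (sole candidate).
(3,9) = 7 (sole candidate).
(4,4) = 8 (sole candidate).
(4,6) = 2 (sole candidate).
(4,9) = 9 (sole candidate).
(5,1) = 2 (sole candidate).
(5,3) = 3 (sole candidate).
(5,5) = 6 (sole candidate).
(5,7) = 5 (sole candidate).
(5,9) = 4 (sole candidate).
(6,4) = 3 (sole candidate).
(6,5) = 1 (sole candidate).
(6,9) = 6 (sole candidate).
(7,3) = 7 (sole candidate).
(7,6) = 6 (sole candidate).
(7,7) = 9 (sole candidate).
(8,1) = 8 (sole candidate).
(8,2) = 4 (sole candidate).
(8,5) = 9 (sole candidate).
(8,7) = 7 (sole candidate).
(9,2) = 5 (sole candidate).
(9,5) = 4 (sole candidate).
(9,7) = 6 (sole candidate).
(2,2) = 1 (sole candidate).
(3,2) = 3 (sole candidate).
(3,4) = 6 (sole candidate).
(3,6) = 8 (sole candidate).
(4,7) = 3 (sole candidate).
(6,3) = 9 (sole candidate).
(7,2) = 2 (sole candidate).
(1,2) = 9: row 1 has {1,3,4,5,6,7,8}; col 2 has {1,2,3,4,5,6,8}; box has {1,3,4,5,6,7,8} → only 9 remains.
(1,3) = 2: row 1 has {1,3,4,5,6,7,8,9}; col 3 has {1,3,4,5,6,7,8,9}; box has {1,3,4,5,6,7,8,9} → only 2 remains.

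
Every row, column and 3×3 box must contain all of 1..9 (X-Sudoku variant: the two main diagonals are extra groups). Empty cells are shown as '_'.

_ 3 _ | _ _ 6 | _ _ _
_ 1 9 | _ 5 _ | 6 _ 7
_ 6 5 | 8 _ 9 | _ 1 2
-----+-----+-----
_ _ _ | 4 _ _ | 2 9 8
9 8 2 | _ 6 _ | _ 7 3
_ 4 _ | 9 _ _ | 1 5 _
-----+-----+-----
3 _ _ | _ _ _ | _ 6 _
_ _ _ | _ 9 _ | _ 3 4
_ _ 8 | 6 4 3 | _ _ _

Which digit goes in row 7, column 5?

2

row 1, column 9 = 5: row 1 has {3,6}; col 9 has {2,3,4,7,8}; box has {1,2,6,7}; anti-diagonal has {6,9} → only 5 remains.
row 5, column 7 = 4: row 5 has {2,3,6,7,8,9}; col 7 has {1,2,6}; box has {1,2,3,5,7,8,9} → only 4 remains.
row 6, column 9 = 6: row 6 has {1,4,5,9}; col 9 has {2,3,4,5,7,8}; box has {1,2,3,4,5,7,8,9} → only 6 remains.
row 9, column 8 = 2: row 9 has {3,4,6,8}; col 8 has {1,3,5,6,7,9}; box has {3,4,6} → only 2 remains.
row 9, column 9 = 9: row 9 has {2,3,4,6,8}; col 9 has {2,3,4,5,6,7,8}; box has {2,3,4,6}; main diagonal has {1,3,4,5,6} → only 9 remains.
row 3, column 7 = 3: row 3 has {1,2,5,6,8,9}; col 7 has {1,2,4,6}; box has {1,2,5,6,7}; anti-diagonal has {5,6,9} → only 3 remains.
row 6, column 1 = 7: row 6 has {1,4,5,6,9}; col 1 has {3,9}; box has {2,4,8,9} → only 7 remains.
row 6, column 3 = 3: row 6 has {1,4,5,6,7,9}; col 3 has {2,5,8,9}; box has {2,4,7,8,9} → only 3 remains.
row 7, column 9 = 1: row 7 has {3,6}; col 9 has {2,3,4,5,6,7,8,9}; box has {2,3,4,6,9} → only 1 remains.
row 9, column 1 = 1: row 9 has {2,3,4,6,8,9}; col 1 has {3,7,9}; box has {3,8}; anti-diagonal has {3,5,6,9} → only 1 remains.
row 3, column 1 = 4: row 3 has {1,2,3,5,6,8,9}; col 1 has {1,3,7,9}; box has {1,3,5,6,9} → only 4 remains.
row 3, column 5 = 7: row 3 has {1,2,3,4,5,6,8,9}; col 5 has {4,5,6,9}; box has {5,6,8,9} → only 7 remains.
row 4, column 2 = 5: row 4 has {2,4,8,9}; col 2 has {1,3,4,6,8}; box has {2,3,4,7,8,9} → only 5 remains.
row 4, column 6 = 7: row 4 has {2,4,5,8,9}; col 6 has {3,6,9}; box has {4,6,9}; anti-diagonal has {1,3,5,6,9} → only 7 remains.
row 7, column 3 = 4: row 7 has {1,3,6}; col 3 has {2,3,5,8,9}; box has {1,3,8}; anti-diagonal has {1,3,5,6,7,9} → only 4 remains.
row 8, column 2 = 2: row 8 has {3,4,9}; col 2 has {1,3,4,5,6,8}; box has {1,3,4,8}; anti-diagonal has {1,3,4,5,6,7,9} → only 2 remains.
row 9, column 2 = 7: row 9 has {1,2,3,4,6,8,9}; col 2 has {1,2,3,4,5,6,8}; box has {1,2,3,4,8} → only 7 remains.
row 9, column 7 = 5: row 9 has {1,2,3,4,6,7,8,9}; col 7 has {1,2,3,4,6}; box has {1,2,3,4,6,9} → only 5 remains.
row 1, column 3 = 7: row 1 has {3,5,6}; col 3 has {2,3,4,5,8,9}; box has {1,3,4,5,6,9} → only 7 remains.
row 2, column 8 = 8: row 2 has {1,5,6,7,9}; col 8 has {1,2,3,5,6,7,9}; box has {1,2,3,5,6,7}; anti-diagonal has {1,2,3,4,5,6,7,9} → only 8 remains.
row 4, column 1 = 6: row 4 has {2,4,5,7,8,9}; col 1 has {1,3,4,7,9}; box has {2,3,4,5,7,8,9} → only 6 remains.
row 4, column 3 = 1: row 4 has {2,4,5,6,7,8,9}; col 3 has {2,3,4,5,7,8,9}; box has {2,3,4,5,6,7,8,9} → only 1 remains.
row 4, column 5 = 3: row 4 has {1,2,4,5,6,7,8,9}; col 5 has {4,5,6,7,9}; box has {4,6,7,9} → only 3 remains.
row 7, column 2 = 9: row 7 has {1,3,4,6}; col 2 has {1,2,3,4,5,6,7,8}; box has {1,2,3,4,7,8} → only 9 remains.
row 8, column 1 = 5: row 8 has {2,3,4,9}; col 1 has {1,3,4,6,7,9}; box has {1,2,3,4,7,8,9} → only 5 remains.
row 8, column 3 = 6: row 8 has {2,3,4,5,9}; col 3 has {1,2,3,4,5,7,8,9}; box has {1,2,3,4,5,7,8,9} → only 6 remains.
row 1, column 7 = 9: row 1 has {3,5,6,7}; col 7 has {1,2,3,4,5,6}; box has {1,2,3,5,6,7,8} → only 9 remains.
row 1, column 8 = 4: row 1 has {3,5,6,7,9}; col 8 has {1,2,3,5,6,7,8,9}; box has {1,2,3,5,6,7,8,9} → only 4 remains.
row 2, column 1 = 2: row 2 has {1,5,6,7,8,9}; col 1 has {1,3,4,5,6,7,9}; box has {1,3,4,5,6,7,9} → only 2 remains.
row 2, column 4 = 3: row 2 has {1,2,5,6,7,8,9}; col 4 has {4,6,8,9}; box has {5,6,7,8,9} → only 3 remains.
row 2, column 6 = 4: row 2 has {1,2,3,5,6,7,8,9}; col 6 has {3,6,7,9}; box has {3,5,6,7,8,9} → only 4 remains.
row 1, column 1 = 8: row 1 has {3,4,5,6,7,9}; col 1 has {1,2,3,4,5,6,7,9}; box has {1,2,3,4,5,6,7,9}; main diagonal has {1,3,4,5,6,9} → only 8 remains.
row 6, column 6 = 2: row 6 has {1,3,4,5,6,7,9}; col 6 has {3,4,6,7,9}; box has {3,4,6,7,9}; main diagonal has {1,3,4,5,6,8,9} → only 2 remains.
row 7, column 7 = 7: row 7 has {1,3,4,6,9}; col 7 has {1,2,3,4,5,6,9}; box has {1,2,3,4,5,6,9}; main diagonal has {1,2,3,4,5,6,8,9} → only 7 remains.
row 8, column 7 = 8: row 8 has {2,3,4,5,6,9}; col 7 has {1,2,3,4,5,6,7,9}; box has {1,2,3,4,5,6,7,9} → only 8 remains.
row 6, column 5 = 8: row 6 has {1,2,3,4,5,6,7,9}; col 5 has {3,4,5,6,7,9}; box has {2,3,4,6,7,9} → only 8 remains.
row 7, column 5 = 2: row 7 has {1,3,4,6,7,9}; col 5 has {3,4,5,6,7,8,9}; box has {3,4,6,9} → only 2 remains.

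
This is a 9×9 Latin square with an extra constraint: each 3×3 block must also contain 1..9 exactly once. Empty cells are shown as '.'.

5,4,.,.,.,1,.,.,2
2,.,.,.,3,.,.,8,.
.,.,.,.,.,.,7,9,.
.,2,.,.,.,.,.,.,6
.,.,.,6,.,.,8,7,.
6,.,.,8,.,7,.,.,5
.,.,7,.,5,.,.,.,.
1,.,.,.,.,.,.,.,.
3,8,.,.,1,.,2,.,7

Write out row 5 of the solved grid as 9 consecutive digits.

415623879

r3c1 = 8 (sole candidate).
r1c5 = 8 (hidden single in row 1).
r1c4 = 7 (hidden single in row 1).
r1c3 = 9 (hidden single in row 1).
r2c2 = 7 (hidden single in row 2).
r4c1 = 7 (hidden single in row 4).
r4c3 = 8 (hidden single in row 4).
r8c5 = 7 (hidden single in row 8).
r8c3 = 2 (hidden single in column 3).
r4c4 = 1 (hidden single in column 4).
r4c6 = 5 (hidden single in row 4).
r3c4 = 5 (hidden single in row 3).
r2c7 = 5 (hidden single in row 2).
r7c4 = 2 (hidden single in column 4).
r8c4 = 3 (hidden single in column 4).
r3c5 = 6 (hidden single in column 5).
r2c3 = 6 (hidden single in row 2).
r2c9 = 1 (hidden single in row 2).
r3c6 = 2 (hidden single in row 3).
r3c9 = 4 (hidden single in row 3).
r5c5 = 2: in row 5, 2 can only go here (every other open cell in that row sees a 2).
r6c8 = 2 (hidden single in row 6).
r5c6 = 3: in column 6, 3 can only go here (every other open cell in that column sees a 3).
r5c9 = 9: row 5 has {2,3,6,7,8}; col 9 has {1,2,4,5,6,7}; box has {2,5,6,7,8} → only 9 remains.
r8c9 = 8 (sole candidate).
r5c1 = 4: row 5 has {2,3,6,7,8,9}; col 1 has {1,2,3,5,6,7,8}; box has {2,6,7,8} → only 4 remains.
r7c1 = 9 (sole candidate).
r7c2 = 6 (sole candidate).
r7c9 = 3 (sole candidate).
r8c2 = 5 (sole candidate).
r9c3 = 4 (sole candidate).
r9c4 = 9 (sole candidate).
r9c6 = 6 (sole candidate).
r9c8 = 5 (sole candidate).
r2c4 = 4 (sole candidate).
r2c6 = 9 (sole candidate).
r5c2 = 1: row 5 has {2,3,4,6,7,8,9}; col 2 has {2,4,5,6,7,8}; box has {2,4,6,7,8} → only 1 remains.
r5c3 = 5: row 5 has {1,2,3,4,6,7,8,9}; col 3 has {2,4,6,7,8,9}; box has {1,2,4,6,7,8} → only 5 remains.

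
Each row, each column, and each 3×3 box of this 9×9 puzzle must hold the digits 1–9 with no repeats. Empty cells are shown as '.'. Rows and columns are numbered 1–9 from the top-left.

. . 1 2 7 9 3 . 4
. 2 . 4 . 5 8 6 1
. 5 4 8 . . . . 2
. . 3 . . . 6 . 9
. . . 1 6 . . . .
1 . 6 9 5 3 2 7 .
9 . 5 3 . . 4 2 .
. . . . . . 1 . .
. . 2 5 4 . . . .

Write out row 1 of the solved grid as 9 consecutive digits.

861279354

row 1, column 8 = 5: row 1 has {1,2,3,4,7,9}; col 8 has {2,6,7}; box has {1,2,3,4,6,8} → only 5 remains.
row 2, column 5 = 3: row 2 has {1,2,4,5,6,8}; col 5 has {4,5,6,7}; box has {2,4,5,7,8,9} → only 3 remains.
row 3, column 5 = 1: row 3 has {2,4,5,8}; col 5 has {3,4,5,6,7}; box has {2,3,4,5,7,8,9} → only 1 remains.
row 3, column 6 = 6: row 3 has {1,2,4,5,8}; col 6 has {3,5,9}; box has {1,2,3,4,5,7,8,9} → only 6 remains.
row 3, column 8 = 9: row 3 has {1,2,4,5,6,8}; col 8 has {2,5,6,7}; box has {1,2,3,4,5,6,8} → only 9 remains.
row 4, column 4 = 7: row 4 has {3,6,9}; col 4 has {1,2,3,4,5,8,9}; box has {1,3,5,6,9} → only 7 remains.
row 5, column 7 = 5: row 5 has {1,6}; col 7 has {1,2,3,4,6,8}; box has {2,6,7,9} → only 5 remains.
row 6, column 9 = 8: row 6 has {1,2,3,5,6,7,9}; col 9 has {1,2,4,9}; box has {2,5,6,7,9} → only 8 remains.
row 7, column 5 = 8: row 7 has {2,3,4,5,9}; col 5 has {1,3,4,5,6,7}; box has {3,4,5} → only 8 remains.
row 8, column 4 = 6: row 8 has {1}; col 4 has {1,2,3,4,5,7,8,9}; box has {3,4,5,8} → only 6 remains.
row 2, column 1 = 7: row 2 has {1,2,3,4,5,6,8}; col 1 has {1,9}; box has {1,2,4,5} → only 7 remains.
row 2, column 3 = 9: row 2 has {1,2,3,4,5,6,7,8}; col 3 has {1,2,3,4,5,6}; box has {1,2,4,5,7} → only 9 remains.
row 3, column 1 = 3: row 3 has {1,2,4,5,6,8,9}; col 1 has {1,7,9}; box has {1,2,4,5,7,9} → only 3 remains.
row 3, column 7 = 7: row 3 has {1,2,3,4,5,6,8,9}; col 7 has {1,2,3,4,5,6,8}; box has {1,2,3,4,5,6,8,9} → only 7 remains.
row 4, column 5 = 2: row 4 has {3,6,7,9}; col 5 has {1,3,4,5,6,7,8}; box has {1,3,5,6,7,9} → only 2 remains.
row 5, column 9 = 3: row 5 has {1,5,6}; col 9 has {1,2,4,8,9}; box has {2,5,6,7,8,9} → only 3 remains.
row 6, column 2 = 4: row 6 has {1,2,3,5,6,7,8,9}; col 2 has {2,5}; box has {1,3,6} → only 4 remains.
row 8, column 5 = 9: row 8 has {1,6}; col 5 has {1,2,3,4,5,6,7,8}; box has {3,4,5,6,8} → only 9 remains.
row 9, column 7 = 9: row 9 has {2,4,5}; col 7 has {1,2,3,4,5,6,7,8}; box has {1,2,4} → only 9 remains.
row 4, column 2 = 8: row 4 has {2,3,6,7,9}; col 2 has {2,4,5}; box has {1,3,4,6} → only 8 remains.
row 4, column 6 = 4: row 4 has {2,3,6,7,8,9}; col 6 has {3,5,6,9}; box has {1,2,3,5,6,7,9} → only 4 remains.
row 4, column 8 = 1: row 4 has {2,3,4,6,7,8,9}; col 8 has {2,5,6,7,9}; box has {2,3,5,6,7,8,9} → only 1 remains.
row 5, column 1 = 2: row 5 has {1,3,5,6}; col 1 has {1,3,7,9}; box has {1,3,4,6,8} → only 2 remains.
row 5, column 3 = 7: row 5 has {1,2,3,5,6}; col 3 has {1,2,3,4,5,6,9}; box has {1,2,3,4,6,8} → only 7 remains.
row 5, column 6 = 8: row 5 has {1,2,3,5,6,7}; col 6 has {3,4,5,6,9}; box has {1,2,3,4,5,6,7,9} → only 8 remains.
row 5, column 8 = 4: row 5 has {1,2,3,5,6,7,8}; col 8 has {1,2,5,6,7,9}; box has {1,2,3,5,6,7,8,9} → only 4 remains.
row 8, column 3 = 8: row 8 has {1,6,9}; col 3 has {1,2,3,4,5,6,7,9}; box has {2,5,9} → only 8 remains.
row 8, column 8 = 3: row 8 has {1,6,8,9}; col 8 has {1,2,4,5,6,7,9}; box has {1,2,4,9} → only 3 remains.
row 9, column 1 = 6: row 9 has {2,4,5,9}; col 1 has {1,2,3,7,9}; box has {2,5,8,9} → only 6 remains.
row 9, column 8 = 8: row 9 has {2,4,5,6,9}; col 8 has {1,2,3,4,5,6,7,9}; box has {1,2,3,4,9} → only 8 remains.
row 9, column 9 = 7: row 9 has {2,4,5,6,8,9}; col 9 has {1,2,3,4,8,9}; box has {1,2,3,4,8,9} → only 7 remains.
row 1, column 1 = 8: row 1 has {1,2,3,4,5,7,9}; col 1 has {1,2,3,6,7,9}; box has {1,2,3,4,5,7,9} → only 8 remains.
row 1, column 2 = 6: row 1 has {1,2,3,4,5,7,8,9}; col 2 has {2,4,5,8}; box has {1,2,3,4,5,7,8,9} → only 6 remains.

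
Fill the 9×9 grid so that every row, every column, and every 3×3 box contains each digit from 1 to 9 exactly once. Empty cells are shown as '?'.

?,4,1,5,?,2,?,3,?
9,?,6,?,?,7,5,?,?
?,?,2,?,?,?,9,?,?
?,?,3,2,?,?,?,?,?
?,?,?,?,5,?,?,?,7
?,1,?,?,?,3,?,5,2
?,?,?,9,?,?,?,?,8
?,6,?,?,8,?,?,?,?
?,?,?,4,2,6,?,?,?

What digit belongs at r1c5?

r1c9 = 6: row 1 has {1,2,3,4,5}; col 9 has {2,7,8}; box has {3,5,9} → only 6 remains.
r1c5 = 9: row 1 has {1,2,3,4,5,6}; col 5 has {2,5,8}; box has {2,5,7} → only 9 remains.

9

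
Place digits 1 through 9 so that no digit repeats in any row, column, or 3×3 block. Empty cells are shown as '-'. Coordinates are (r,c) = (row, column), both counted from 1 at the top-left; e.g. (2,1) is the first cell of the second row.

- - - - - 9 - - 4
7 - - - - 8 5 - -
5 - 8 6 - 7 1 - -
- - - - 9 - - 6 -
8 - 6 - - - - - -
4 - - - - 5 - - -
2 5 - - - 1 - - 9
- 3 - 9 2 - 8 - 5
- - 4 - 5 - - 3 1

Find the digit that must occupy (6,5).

6

(7,3) = 7 (sole candidate).
(7,8) = 4 (sole candidate).
(8,3) = 1 (sole candidate).
(8,8) = 7 (sole candidate).
(9,6) = 6 (sole candidate).
(9,7) = 2 (sole candidate).
(7,7) = 6 (sole candidate).
(8,1) = 6 (sole candidate).
(8,6) = 4 (sole candidate).
(9,1) = 9 (sole candidate).
(9,2) = 8 (sole candidate).
(9,4) = 7 (sole candidate).
(1,4) = 5 (hidden single in row 1).
(1,2) = 6 (hidden single in row 1).
(1,7) = 7 (hidden single in row 1).
(1,8) = 8 (hidden single in row 1).
(1,3) = 2 (hidden single in row 1).
(2,9) = 6 (hidden single in row 2).
(4,3) = 5 (hidden single in row 4).
(5,8) = 5 (hidden single in row 5).
(6,5) = 6: in row 6, 6 can only go here (every other open cell in that row sees a 6).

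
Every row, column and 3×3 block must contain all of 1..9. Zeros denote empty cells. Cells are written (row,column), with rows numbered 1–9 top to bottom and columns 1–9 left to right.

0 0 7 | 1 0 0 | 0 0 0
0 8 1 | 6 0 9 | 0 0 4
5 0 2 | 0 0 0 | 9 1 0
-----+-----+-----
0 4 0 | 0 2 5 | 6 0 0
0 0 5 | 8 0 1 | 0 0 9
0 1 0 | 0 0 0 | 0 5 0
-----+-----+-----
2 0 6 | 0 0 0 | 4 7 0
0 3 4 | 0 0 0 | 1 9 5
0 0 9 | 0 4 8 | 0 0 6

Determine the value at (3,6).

4

(2,1) = 3 (sole candidate).
(2,8) = 2 (sole candidate).
(3,2) = 6 (sole candidate).
(7,2) = 5 (sole candidate).
(7,6) = 3 (sole candidate).
(7,9) = 8 (sole candidate).
(9,2) = 7 (sole candidate).
(9,8) = 3 (sole candidate).
(1,2) = 9 (sole candidate).
(1,9) = 3 (sole candidate).
(3,9) = 7 (sole candidate).
(4,8) = 8 (sole candidate).
(4,9) = 1 (sole candidate).
(5,2) = 2 (sole candidate).
(5,8) = 4 (sole candidate).
(6,9) = 2 (sole candidate).
(7,4) = 9 (sole candidate).
(7,5) = 1 (sole candidate).
(8,1) = 8 (sole candidate).
(9,1) = 1 (sole candidate).
(9,7) = 2 (sole candidate).
(1,1) = 4 (sole candidate).
(1,6) = 2 (sole candidate).
(1,8) = 6 (sole candidate).
(2,7) = 5 (sole candidate).
(3,6) = 4: row 3 has {1,2,5,6,7,9}; col 6 has {1,2,3,5,8,9}; box has {1,2,6,9} → only 4 remains.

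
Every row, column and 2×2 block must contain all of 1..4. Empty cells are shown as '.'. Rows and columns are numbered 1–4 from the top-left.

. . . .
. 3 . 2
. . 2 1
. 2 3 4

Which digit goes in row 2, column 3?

1

row 1, column 4 = 3: row 1 has {}; col 4 has {1,2,4}; box has {2} → only 3 remains.
row 3, column 2 = 4: row 3 has {1,2}; col 2 has {2,3}; box has {2} → only 4 remains.
row 4, column 1 = 1: row 4 has {2,3,4}; col 1 has {}; box has {2,4} → only 1 remains.
row 1, column 2 = 1: row 1 has {3}; col 2 has {2,3,4}; box has {3} → only 1 remains.
row 1, column 3 = 4: row 1 has {1,3}; col 3 has {2,3}; box has {2,3} → only 4 remains.
row 2, column 1 = 4: row 2 has {2,3}; col 1 has {1}; box has {1,3} → only 4 remains.
row 2, column 3 = 1: row 2 has {2,3,4}; col 3 has {2,3,4}; box has {2,3,4} → only 1 remains.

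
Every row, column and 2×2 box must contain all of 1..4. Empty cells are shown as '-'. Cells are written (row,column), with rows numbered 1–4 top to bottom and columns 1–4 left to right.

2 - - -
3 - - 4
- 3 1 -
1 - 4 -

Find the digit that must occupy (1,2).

4

(1,3) = 3 (sole candidate).
(1,4) = 1 (sole candidate).
(2,2) = 1 (sole candidate).
(2,3) = 2 (sole candidate).
(3,1) = 4 (sole candidate).
(3,4) = 2 (sole candidate).
(4,2) = 2 (sole candidate).
(4,4) = 3 (sole candidate).
(1,2) = 4: row 1 has {1,2,3}; col 2 has {1,2,3}; box has {1,2,3} → only 4 remains.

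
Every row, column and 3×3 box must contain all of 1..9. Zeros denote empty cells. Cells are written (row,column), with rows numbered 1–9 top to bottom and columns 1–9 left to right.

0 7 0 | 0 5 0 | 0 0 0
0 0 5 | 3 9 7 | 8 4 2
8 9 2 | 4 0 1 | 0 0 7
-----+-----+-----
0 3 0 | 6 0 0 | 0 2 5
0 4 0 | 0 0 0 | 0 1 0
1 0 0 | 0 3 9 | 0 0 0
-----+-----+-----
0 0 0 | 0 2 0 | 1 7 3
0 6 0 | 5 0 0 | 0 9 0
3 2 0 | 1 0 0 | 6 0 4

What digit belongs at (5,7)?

3

(2,1) = 6: row 2 has {2,3,4,5,7,8,9}; col 1 has {1,3,8}; box has {2,5,7,8,9} → only 6 remains.
(2,2) = 1: row 2 has {2,3,4,5,6,7,8,9}; col 2 has {2,3,4,6,7,9}; box has {2,5,6,7,8,9} → only 1 remains.
(3,5) = 6: row 3 has {1,2,4,7,8,9}; col 5 has {2,3,5,9}; box has {1,3,4,5,7,9} → only 6 remains.
(8,7) = 2: row 8 has {5,6,9}; col 7 has {1,6,8}; box has {1,3,4,6,7,9} → only 2 remains.
(8,9) = 8: row 8 has {2,5,6,9}; col 9 has {2,3,4,5,7}; box has {1,2,3,4,6,7,9} → only 8 remains.
(9,6) = 8: row 9 has {1,2,3,4,6}; col 6 has {1,7,9}; box has {1,2,5} → only 8 remains.
(9,8) = 5: row 9 has {1,2,3,4,6,8}; col 8 has {1,2,4,7,9}; box has {1,2,3,4,6,7,8,9} → only 5 remains.
(1,1) = 4: row 1 has {5,7}; col 1 has {1,3,6,8}; box has {1,2,5,6,7,8,9} → only 4 remains.
(1,3) = 3: row 1 has {4,5,7}; col 3 has {2,5}; box has {1,2,4,5,6,7,8,9} → only 3 remains.
(1,6) = 2: row 1 has {3,4,5,7}; col 6 has {1,7,8,9}; box has {1,3,4,5,6,7,9} → only 2 remains.
(1,7) = 9: row 1 has {2,3,4,5,7}; col 7 has {1,2,6,8}; box has {2,4,7,8} → only 9 remains.
(1,8) = 6: row 1 has {2,3,4,5,7,9}; col 8 has {1,2,4,5,7,9}; box has {2,4,7,8,9} → only 6 remains.
(1,9) = 1: row 1 has {2,3,4,5,6,7,9}; col 9 has {2,3,4,5,7,8}; box has {2,4,6,7,8,9} → only 1 remains.
(3,8) = 3: row 3 has {1,2,4,6,7,8,9}; col 8 has {1,2,4,5,6,7,9}; box has {1,2,4,6,7,8,9} → only 3 remains.
(4,6) = 4: row 4 has {2,3,5,6}; col 6 has {1,2,7,8,9}; box has {3,6,9} → only 4 remains.
(4,7) = 7: row 4 has {2,3,4,5,6}; col 7 has {1,2,6,8,9}; box has {1,2,5} → only 7 remains.
(5,6) = 5: row 5 has {1,4}; col 6 has {1,2,4,7,8,9}; box has {3,4,6,9} → only 5 remains.
(5,7) = 3: row 5 has {1,4,5}; col 7 has {1,2,6,7,8,9}; box has {1,2,5,7} → only 3 remains.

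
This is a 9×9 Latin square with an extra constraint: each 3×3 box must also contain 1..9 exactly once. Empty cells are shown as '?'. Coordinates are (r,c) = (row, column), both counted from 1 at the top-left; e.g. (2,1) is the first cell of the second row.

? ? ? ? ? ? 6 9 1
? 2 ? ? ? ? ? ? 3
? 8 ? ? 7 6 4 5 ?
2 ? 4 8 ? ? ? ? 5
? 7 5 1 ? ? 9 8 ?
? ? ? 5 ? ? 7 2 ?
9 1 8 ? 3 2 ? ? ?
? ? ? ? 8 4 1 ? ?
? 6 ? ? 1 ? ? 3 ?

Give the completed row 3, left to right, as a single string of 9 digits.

189376452

(2,7) = 8: row 2 has {2,3}; col 7 has {1,4,6,7,9}; box has {1,3,4,5,6,9} → only 8 remains.
(2,8) = 7: row 2 has {2,3,8}; col 8 has {2,3,5,8,9}; box has {1,3,4,5,6,8,9} → only 7 remains.
(3,9) = 2: row 3 has {4,5,6,7,8}; col 9 has {1,3,5}; box has {1,3,4,5,6,7,8,9} → only 2 remains.
(4,7) = 3: row 4 has {2,4,5,8}; col 7 has {1,4,6,7,8,9}; box has {2,5,7,8,9} → only 3 remains.
(5,6) = 3: row 5 has {1,5,7,8,9}; col 6 has {2,4,6}; box has {1,5,8} → only 3 remains.
(6,6) = 9: row 6 has {2,5,7}; col 6 has {2,3,4,6}; box has {1,3,5,8} → only 9 remains.
(7,7) = 5: row 7 has {1,2,3,8,9}; col 7 has {1,3,4,6,7,8,9}; box has {1,3} → only 5 remains.
(8,8) = 6: row 8 has {1,4,8}; col 8 has {2,3,5,7,8,9}; box has {1,3,5} → only 6 remains.
(9,7) = 2: row 9 has {1,3,6}; col 7 has {1,3,4,5,6,7,8,9}; box has {1,3,5,6} → only 2 remains.
(4,2) = 9: row 4 has {2,3,4,5,8}; col 2 has {1,2,6,7,8}; box has {2,4,5,7} → only 9 remains.
(4,5) = 6: row 4 has {2,3,4,5,8,9}; col 5 has {1,3,7,8}; box has {1,3,5,8,9} → only 6 remains.
(4,6) = 7: row 4 has {2,3,4,5,6,8,9}; col 6 has {2,3,4,6,9}; box has {1,3,5,6,8,9} → only 7 remains.
(4,8) = 1: row 4 has {2,3,4,5,6,7,8,9}; col 8 has {2,3,5,6,7,8,9}; box has {2,3,5,7,8,9} → only 1 remains.
(5,1) = 6: row 5 has {1,3,5,7,8,9}; col 1 has {2,9}; box has {2,4,5,7,9} → only 6 remains.
(5,9) = 4: row 5 has {1,3,5,6,7,8,9}; col 9 has {1,2,3,5}; box has {1,2,3,5,7,8,9} → only 4 remains.
(6,2) = 3: row 6 has {2,5,7,9}; col 2 has {1,2,6,7,8,9}; box has {2,4,5,6,7,9} → only 3 remains.
(6,3) = 1: row 6 has {2,3,5,7,9}; col 3 has {4,5,8}; box has {2,3,4,5,6,7,9} → only 1 remains.
(6,5) = 4: row 6 has {1,2,3,5,7,9}; col 5 has {1,3,6,7,8}; box has {1,3,5,6,7,8,9} → only 4 remains.
(6,9) = 6: row 6 has {1,2,3,4,5,7,9}; col 9 has {1,2,3,4,5}; box has {1,2,3,4,5,7,8,9} → only 6 remains.
(7,8) = 4: row 7 has {1,2,3,5,8,9}; col 8 has {1,2,3,5,6,7,8,9}; box has {1,2,3,5,6} → only 4 remains.
(7,9) = 7: row 7 has {1,2,3,4,5,8,9}; col 9 has {1,2,3,4,5,6}; box has {1,2,3,4,5,6} → only 7 remains.
(8,2) = 5: row 8 has {1,4,6,8}; col 2 has {1,2,3,6,7,8,9}; box has {1,6,8,9} → only 5 remains.
(8,9) = 9: row 8 has {1,4,5,6,8}; col 9 has {1,2,3,4,5,6,7}; box has {1,2,3,4,5,6,7} → only 9 remains.
(9,3) = 7: row 9 has {1,2,3,6}; col 3 has {1,4,5,8}; box has {1,5,6,8,9} → only 7 remains.
(9,4) = 9: row 9 has {1,2,3,6,7}; col 4 has {1,5,8}; box has {1,2,3,4,8} → only 9 remains.
(9,6) = 5: row 9 has {1,2,3,6,7,9}; col 6 has {2,3,4,6,7,9}; box has {1,2,3,4,8,9} → only 5 remains.
(9,9) = 8: row 9 has {1,2,3,5,6,7,9}; col 9 has {1,2,3,4,5,6,7,9}; box has {1,2,3,4,5,6,7,9} → only 8 remains.
(1,2) = 4: row 1 has {1,6,9}; col 2 has {1,2,3,5,6,7,8,9}; box has {2,8} → only 4 remains.
(1,3) = 3: row 1 has {1,4,6,9}; col 3 has {1,4,5,7,8}; box has {2,4,8} → only 3 remains.
(1,4) = 2: row 1 has {1,3,4,6,9}; col 4 has {1,5,8,9}; box has {6,7} → only 2 remains.
(1,5) = 5: row 1 has {1,2,3,4,6,9}; col 5 has {1,3,4,6,7,8}; box has {2,6,7} → only 5 remains.
(1,6) = 8: row 1 has {1,2,3,4,5,6,9}; col 6 has {2,3,4,5,6,7,9}; box has {2,5,6,7} → only 8 remains.
(2,4) = 4: row 2 has {2,3,7,8}; col 4 has {1,2,5,8,9}; box has {2,5,6,7,8} → only 4 remains.
(2,5) = 9: row 2 has {2,3,4,7,8}; col 5 has {1,3,4,5,6,7,8}; box has {2,4,5,6,7,8} → only 9 remains.
(2,6) = 1: row 2 has {2,3,4,7,8,9}; col 6 has {2,3,4,5,6,7,8,9}; box has {2,4,5,6,7,8,9} → only 1 remains.
(3,1) = 1: row 3 has {2,4,5,6,7,8}; col 1 has {2,6,9}; box has {2,3,4,8} → only 1 remains.
(3,3) = 9: row 3 has {1,2,4,5,6,7,8}; col 3 has {1,3,4,5,7,8}; box has {1,2,3,4,8} → only 9 remains.
(3,4) = 3: row 3 has {1,2,4,5,6,7,8,9}; col 4 has {1,2,4,5,8,9}; box has {1,2,4,5,6,7,8,9} → only 3 remains.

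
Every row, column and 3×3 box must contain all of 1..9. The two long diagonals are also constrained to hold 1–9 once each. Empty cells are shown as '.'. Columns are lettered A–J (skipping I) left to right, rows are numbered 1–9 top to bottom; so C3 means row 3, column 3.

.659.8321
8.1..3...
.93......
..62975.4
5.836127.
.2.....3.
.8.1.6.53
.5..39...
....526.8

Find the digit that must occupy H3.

B5 = 4: row 5 has {1,2,3,5,6,7,8}; col 2 has {2,5,6,8,9}; box has {2,5,6,8} → only 4 remains.
J5 = 9: row 5 has {1,2,3,4,5,6,7,8}; col 9 has {1,3,4,8}; box has {2,3,4,5,7} → only 9 remains.
J6 = 6: row 6 has {2,3}; col 9 has {1,3,4,8,9}; box has {2,3,4,5,7,9} → only 6 remains.
B2 = 7: row 2 has {1,3,8}; col 2 has {2,4,5,6,8,9}; box has {1,3,5,6,8,9}; main diagonal has {2,3,6,8} → only 7 remains.
J2 = 5: row 2 has {1,3,7,8}; col 9 has {1,3,4,6,8,9}; box has {1,2,3} → only 5 remains.
J3 = 7: row 3 has {3,9}; col 9 has {1,3,4,5,6,8,9}; box has {1,2,3,5} → only 7 remains.
J8 = 2: row 8 has {3,5,9}; col 9 has {1,3,4,5,6,7,8,9}; box has {3,5,6,8} → only 2 remains.
A1 = 4: row 1 has {1,2,3,5,6,8,9}; col 1 has {5,8}; box has {1,3,5,6,7,8,9}; main diagonal has {2,3,6,7,8} → only 4 remains.
E1 = 7: row 1 has {1,2,3,4,5,6,8,9}; col 5 has {3,5,6,9}; box has {3,8,9} → only 7 remains.
A3 = 2: row 3 has {3,7,9}; col 1 has {4,5,8}; box has {1,3,4,5,6,7,8,9} → only 2 remains.
F6 = 5: row 6 has {2,3,6}; col 6 has {1,2,3,6,7,8,9}; box has {1,2,3,6,7,9}; main diagonal has {2,3,4,6,7,8} → only 5 remains.
E7 = 4: row 7 has {1,3,5,6,8}; col 5 has {3,5,6,7,9}; box has {1,2,3,5,6,9} → only 4 remains.
G7 = 9: row 7 has {1,3,4,5,6,8}; col 7 has {2,3,5,6}; box has {2,3,5,6,8}; main diagonal has {2,3,4,5,6,7,8} → only 9 remains.
H8 = 1: row 8 has {2,3,5,9}; col 8 has {2,3,5,7}; box has {2,3,5,6,8,9}; main diagonal has {2,3,4,5,6,7,8,9} → only 1 remains.
D9 = 7: row 9 has {2,5,6,8}; col 4 has {1,2,3,9}; box has {1,2,3,4,5,6,9} → only 7 remains.
H9 = 4: row 9 has {2,5,6,7,8}; col 8 has {1,2,3,5,7}; box has {1,2,3,5,6,8,9} → only 4 remains.
E2 = 2: row 2 has {1,3,5,7,8}; col 5 has {3,4,5,6,7,9}; box has {3,7,8,9} → only 2 remains.
G2 = 4: row 2 has {1,2,3,5,7,8}; col 7 has {2,3,5,6,9}; box has {1,2,3,5,7} → only 4 remains.
H2 = 9: row 2 has {1,2,3,4,5,7,8}; col 8 has {1,2,3,4,5,7}; box has {1,2,3,4,5,7}; anti-diagonal has {1,5,6,7} → only 9 remains.
E3 = 1: row 3 has {2,3,7,9}; col 5 has {2,3,4,5,6,7,9}; box has {2,3,7,8,9} → only 1 remains.
F3 = 4: row 3 has {1,2,3,7,9}; col 6 has {1,2,3,5,6,7,8,9}; box has {1,2,3,7,8,9} → only 4 remains.
G3 = 8: row 3 has {1,2,3,4,7,9}; col 7 has {2,3,4,5,6,9}; box has {1,2,3,4,5,7,9}; anti-diagonal has {1,5,6,7,9} → only 8 remains.
H3 = 6: row 3 has {1,2,3,4,7,8,9}; col 8 has {1,2,3,4,5,7,9}; box has {1,2,3,4,5,7,8,9} → only 6 remains.

6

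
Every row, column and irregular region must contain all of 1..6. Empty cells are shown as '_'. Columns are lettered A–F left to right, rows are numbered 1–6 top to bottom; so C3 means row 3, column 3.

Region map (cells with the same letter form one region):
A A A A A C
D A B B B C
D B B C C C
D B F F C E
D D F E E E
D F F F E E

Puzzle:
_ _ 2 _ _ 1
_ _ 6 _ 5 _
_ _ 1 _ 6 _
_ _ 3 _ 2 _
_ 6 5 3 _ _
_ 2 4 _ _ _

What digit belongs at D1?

B4 = 4: row 4 has {2,3}; col 2 has {2,6}; region has {1,5,6} → only 4 remains.
E6 = 1: row 6 has {2,4}; col 5 has {2,5,6}; region has {3} → only 1 remains.
D2 = 2: row 2 has {5,6}; col 4 has {3}; region has {1,4,5,6} → only 2 remains.
B3 = 3: row 3 has {1,6}; col 2 has {2,4,6}; region has {1,2,4,5,6} → only 3 remains.
E5 = 4: row 5 has {3,5,6}; col 5 has {1,2,5,6}; region has {1,3} → only 4 remains.
F5 = 2: row 5 has {3,4,5,6}; col 6 has {1}; region has {1,3,4} → only 2 remains.
D6 = 6: row 6 has {1,2,4}; col 4 has {2,3}; region has {2,3,4,5} → only 6 remains.
F6 = 5: row 6 has {1,2,4,6}; col 6 has {1,2}; region has {1,2,3,4} → only 5 remains.
B1 = 5: row 1 has {1,2}; col 2 has {2,3,4,6}; region has {2} → only 5 remains.
D1 = 4: row 1 has {1,2,5}; col 4 has {2,3,6}; region has {2,5} → only 4 remains.

4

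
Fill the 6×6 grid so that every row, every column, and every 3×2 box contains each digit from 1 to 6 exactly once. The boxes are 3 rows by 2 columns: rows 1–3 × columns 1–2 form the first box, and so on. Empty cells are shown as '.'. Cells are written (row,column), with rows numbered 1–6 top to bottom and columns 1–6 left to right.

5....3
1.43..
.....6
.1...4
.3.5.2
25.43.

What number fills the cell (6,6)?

(2,6) = 5: row 2 has {1,3,4}; col 6 has {2,3,4,6}; box has {3,6} → only 5 remains.
(4,1) = 6: row 4 has {1,4}; col 1 has {1,2,5}; box has {1,2,3,5} → only 6 remains.
(4,4) = 2: row 4 has {1,4,6}; col 4 has {3,4,5}; box has {4,5} → only 2 remains.
(4,5) = 5: row 4 has {1,2,4,6}; col 5 has {3}; box has {2,3,4} → only 5 remains.
(5,1) = 4: row 5 has {2,3,5}; col 1 has {1,2,5,6}; box has {1,2,3,5,6} → only 4 remains.
(6,6) = 1: row 6 has {2,3,4,5}; col 6 has {2,3,4,5,6}; box has {2,3,4,5} → only 1 remains.

1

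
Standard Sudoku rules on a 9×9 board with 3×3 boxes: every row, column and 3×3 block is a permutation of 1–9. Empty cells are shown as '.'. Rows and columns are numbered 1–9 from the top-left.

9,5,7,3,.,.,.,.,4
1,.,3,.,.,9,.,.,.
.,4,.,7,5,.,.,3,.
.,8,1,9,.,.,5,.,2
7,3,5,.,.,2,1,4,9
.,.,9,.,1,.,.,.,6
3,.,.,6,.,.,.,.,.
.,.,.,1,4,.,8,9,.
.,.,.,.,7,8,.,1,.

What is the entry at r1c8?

r4c8 = 7: row 4 has {1,2,5,8,9}; col 8 has {1,3,4,9}; box has {1,2,4,5,6,9} → only 7 remains.
r5c4 = 8: row 5 has {1,2,3,4,5,7,9}; col 4 has {1,3,6,7,9}; box has {1,2,9} → only 8 remains.
r5c5 = 6: row 5 has {1,2,3,4,5,7,8,9}; col 5 has {1,4,5,7}; box has {1,2,8,9} → only 6 remains.
r6c2 = 2: row 6 has {1,6,9}; col 2 has {3,4,5,8}; box has {1,3,5,7,8,9} → only 2 remains.
r6c7 = 3: row 6 has {1,2,6,9}; col 7 has {1,5,8}; box has {1,2,4,5,6,7,9} → only 3 remains.
r6c8 = 8: row 6 has {1,2,3,6,9}; col 8 has {1,3,4,7,9}; box has {1,2,3,4,5,6,7,9} → only 8 remains.
r7c6 = 5: row 7 has {3,6}; col 6 has {2,8,9}; box has {1,4,6,7,8} → only 5 remains.
r7c8 = 2: row 7 has {3,5,6}; col 8 has {1,3,4,7,8,9}; box has {1,8,9} → only 2 remains.
r7c9 = 7: row 7 has {2,3,5,6}; col 9 has {2,4,6,9}; box has {1,2,8,9} → only 7 remains.
r8c6 = 3: row 8 has {1,4,8,9}; col 6 has {2,5,8,9}; box has {1,4,5,6,7,8} → only 3 remains.
r8c9 = 5: row 8 has {1,3,4,8,9}; col 9 has {2,4,6,7,9}; box has {1,2,7,8,9} → only 5 remains.
r9c4 = 2: row 9 has {1,7,8}; col 4 has {1,3,6,7,8,9}; box has {1,3,4,5,6,7,8} → only 2 remains.
r9c9 = 3: row 9 has {1,2,7,8}; col 9 has {2,4,5,6,7,9}; box has {1,2,5,7,8,9} → only 3 remains.
r1c8 = 6: row 1 has {3,4,5,7,9}; col 8 has {1,2,3,4,7,8,9}; box has {3,4} → only 6 remains.

6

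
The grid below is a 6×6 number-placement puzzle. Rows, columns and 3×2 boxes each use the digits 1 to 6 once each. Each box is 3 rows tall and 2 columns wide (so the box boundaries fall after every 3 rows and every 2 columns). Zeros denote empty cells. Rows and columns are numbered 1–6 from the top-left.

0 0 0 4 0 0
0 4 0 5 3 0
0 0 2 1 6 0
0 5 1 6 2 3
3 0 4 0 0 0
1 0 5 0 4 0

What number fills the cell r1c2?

r2c3 = 6: row 2 has {3,4,5}; col 3 has {1,2,4,5}; box has {1,2,4,5} → only 6 remains.
r3c1 = 5: row 3 has {1,2,6}; col 1 has {1,3}; box has {4} → only 5 remains.
r3c2 = 3: row 3 has {1,2,5,6}; col 2 has {4,5}; box has {4,5} → only 3 remains.
r3c6 = 4: row 3 has {1,2,3,5,6}; col 6 has {3}; box has {3,6} → only 4 remains.
r4c1 = 4: row 4 has {1,2,3,5,6}; col 1 has {1,3,5}; box has {1,3,5} → only 4 remains.
r5c4 = 2: row 5 has {3,4}; col 4 has {1,4,5,6}; box has {1,4,5,6} → only 2 remains.
r6c4 = 3: row 6 has {1,4,5}; col 4 has {1,2,4,5,6}; box has {1,2,4,5,6} → only 3 remains.
r6c6 = 6: row 6 has {1,3,4,5}; col 6 has {3,4}; box has {2,3,4} → only 6 remains.
r1c3 = 3: row 1 has {4}; col 3 has {1,2,4,5,6}; box has {1,2,4,5,6} → only 3 remains.
r2c1 = 2: row 2 has {3,4,5,6}; col 1 has {1,3,4,5}; box has {3,4,5} → only 2 remains.
r2c6 = 1: row 2 has {2,3,4,5,6}; col 6 has {3,4,6}; box has {3,4,6} → only 1 remains.
r5c2 = 6: row 5 has {2,3,4}; col 2 has {3,4,5}; box has {1,3,4,5} → only 6 remains.
r5c6 = 5: row 5 has {2,3,4,6}; col 6 has {1,3,4,6}; box has {2,3,4,6} → only 5 remains.
r6c2 = 2: row 6 has {1,3,4,5,6}; col 2 has {3,4,5,6}; box has {1,3,4,5,6} → only 2 remains.
r1c1 = 6: row 1 has {3,4}; col 1 has {1,2,3,4,5}; box has {2,3,4,5} → only 6 remains.
r1c2 = 1: row 1 has {3,4,6}; col 2 has {2,3,4,5,6}; box has {2,3,4,5,6} → only 1 remains.

1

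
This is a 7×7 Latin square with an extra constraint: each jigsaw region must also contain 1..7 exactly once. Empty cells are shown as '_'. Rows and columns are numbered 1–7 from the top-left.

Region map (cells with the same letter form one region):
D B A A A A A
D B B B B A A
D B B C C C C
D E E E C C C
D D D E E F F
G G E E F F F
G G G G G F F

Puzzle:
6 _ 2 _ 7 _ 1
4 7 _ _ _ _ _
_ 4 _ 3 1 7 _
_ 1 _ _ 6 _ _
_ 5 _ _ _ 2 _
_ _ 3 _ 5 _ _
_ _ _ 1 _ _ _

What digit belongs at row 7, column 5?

row 1, column 2 = 3: row 1 has {1,2,6,7}; col 2 has {1,4,5,7}; region has {4,7} → only 3 remains.
row 2, column 5 = 2: row 2 has {4,7}; col 5 has {1,5,6,7}; region has {3,4,7} → only 2 remains.
row 3, column 1 = 2: row 3 has {1,3,4,7}; col 1 has {4,6}; region has {4,5,6} → only 2 remains.
row 3, column 7 = 5: row 3 has {1,2,3,4,7}; col 7 has {1}; region has {1,3,6,7} → only 5 remains.
row 4, column 6 = 4: row 4 has {1,6}; col 6 has {2,7}; region has {1,3,5,6,7} → only 4 remains.
row 4, column 7 = 2: row 4 has {1,4,6}; col 7 has {1,5}; region has {1,3,4,5,6,7} → only 2 remains.
row 5, column 5 = 4: row 5 has {2,5}; col 5 has {1,2,5,6,7}; region has {1,3} → only 4 remains.
row 6, column 1 = 7: row 6 has {3,5}; col 1 has {2,4,6}; region has {1} → only 7 remains.
row 7, column 5 = 3: row 7 has {1}; col 5 has {1,2,4,5,6,7}; region has {1,7} → only 3 remains.

3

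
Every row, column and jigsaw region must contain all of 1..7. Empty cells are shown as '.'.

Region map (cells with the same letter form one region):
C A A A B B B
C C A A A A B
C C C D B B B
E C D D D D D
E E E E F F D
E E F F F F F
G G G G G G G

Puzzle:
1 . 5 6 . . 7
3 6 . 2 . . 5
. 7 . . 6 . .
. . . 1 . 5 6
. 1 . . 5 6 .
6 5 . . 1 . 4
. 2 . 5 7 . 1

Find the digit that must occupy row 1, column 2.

3

row 2, column 5 = 4 (sole candidate).
row 4, column 2 = 4 (sole candidate).
row 7, column 1 = 4 (sole candidate).
row 7, column 6 = 3 (sole candidate).
row 1, column 2 = 3: row 1 has {1,5,6,7}; col 2 has {1,2,4,5,6,7}; region has {2,4,5,6} → only 3 remains.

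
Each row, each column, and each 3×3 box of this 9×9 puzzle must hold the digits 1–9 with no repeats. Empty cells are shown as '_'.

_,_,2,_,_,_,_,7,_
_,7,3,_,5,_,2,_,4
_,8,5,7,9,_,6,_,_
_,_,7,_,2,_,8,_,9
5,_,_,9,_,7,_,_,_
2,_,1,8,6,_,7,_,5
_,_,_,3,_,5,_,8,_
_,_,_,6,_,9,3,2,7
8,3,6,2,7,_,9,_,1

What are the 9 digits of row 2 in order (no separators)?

r2c4 = 1: row 2 has {2,3,4,5,7}; col 4 has {2,3,6,7,8,9}; box has {5,7,9} → only 1 remains.
r2c8 = 9: row 2 has {1,2,3,4,5,7}; col 8 has {2,7,8}; box has {2,4,6,7} → only 9 remains.
r3c9 = 3: row 3 has {5,6,7,8,9}; col 9 has {1,4,5,7,9}; box has {2,4,6,7,9} → only 3 remains.
r7c7 = 4: row 7 has {3,5,8}; col 7 has {2,3,6,7,8,9}; box has {1,2,3,7,8,9} → only 4 remains.
r7c9 = 6: row 7 has {3,4,5,8}; col 9 has {1,3,4,5,7,9}; box has {1,2,3,4,7,8,9} → only 6 remains.
r8c3 = 4: row 8 has {2,3,6,7,9}; col 3 has {1,2,3,5,6,7}; box has {3,6,8} → only 4 remains.
r9c6 = 4: row 9 has {1,2,3,6,7,8,9}; col 6 has {5,7,9}; box has {2,3,5,6,7,9} → only 4 remains.
r9c8 = 5: row 9 has {1,2,3,4,6,7,8,9}; col 8 has {2,7,8,9}; box has {1,2,3,4,6,7,8,9} → only 5 remains.
r1c4 = 4: row 1 has {2,7}; col 4 has {1,2,3,6,7,8,9}; box has {1,5,7,9} → only 4 remains.
r1c9 = 8: row 1 has {2,4,7}; col 9 has {1,3,4,5,6,7,9}; box has {2,3,4,6,7,9} → only 8 remains.
r2c1 = 6: row 2 has {1,2,3,4,5,7,9}; col 1 has {2,5,8}; box has {2,3,5,7,8} → only 6 remains.
r2c6 = 8: row 2 has {1,2,3,4,5,6,7,9}; col 6 has {4,5,7,9}; box has {1,4,5,7,9} → only 8 remains.

673158294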